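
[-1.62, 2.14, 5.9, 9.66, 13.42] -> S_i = -1.62 + 3.76*i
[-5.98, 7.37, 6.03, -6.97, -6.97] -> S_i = Random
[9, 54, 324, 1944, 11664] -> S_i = 9*6^i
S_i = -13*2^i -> [-13, -26, -52, -104, -208]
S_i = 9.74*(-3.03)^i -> [9.74, -29.51, 89.42, -270.95, 820.97]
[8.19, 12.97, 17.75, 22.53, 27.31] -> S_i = 8.19 + 4.78*i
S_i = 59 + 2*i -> [59, 61, 63, 65, 67]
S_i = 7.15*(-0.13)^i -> [7.15, -0.93, 0.12, -0.02, 0.0]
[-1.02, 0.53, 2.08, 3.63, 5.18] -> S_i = -1.02 + 1.55*i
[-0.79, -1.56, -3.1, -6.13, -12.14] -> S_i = -0.79*1.98^i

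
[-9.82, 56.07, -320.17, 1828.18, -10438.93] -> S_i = -9.82*(-5.71)^i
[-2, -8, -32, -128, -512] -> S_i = -2*4^i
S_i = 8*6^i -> [8, 48, 288, 1728, 10368]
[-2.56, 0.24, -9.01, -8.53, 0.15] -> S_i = Random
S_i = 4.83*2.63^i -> [4.83, 12.7, 33.41, 87.86, 231.08]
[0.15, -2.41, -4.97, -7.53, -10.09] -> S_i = 0.15 + -2.56*i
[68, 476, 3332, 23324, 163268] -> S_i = 68*7^i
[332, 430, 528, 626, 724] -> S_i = 332 + 98*i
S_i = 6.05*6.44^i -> [6.05, 38.96, 250.92, 1615.89, 10406.36]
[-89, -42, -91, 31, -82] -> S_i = Random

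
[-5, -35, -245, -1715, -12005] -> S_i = -5*7^i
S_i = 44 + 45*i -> [44, 89, 134, 179, 224]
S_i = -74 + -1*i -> [-74, -75, -76, -77, -78]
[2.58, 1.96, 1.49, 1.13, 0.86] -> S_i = 2.58*0.76^i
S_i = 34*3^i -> [34, 102, 306, 918, 2754]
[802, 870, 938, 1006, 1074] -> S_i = 802 + 68*i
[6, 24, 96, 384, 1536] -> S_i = 6*4^i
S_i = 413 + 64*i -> [413, 477, 541, 605, 669]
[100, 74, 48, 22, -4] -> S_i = 100 + -26*i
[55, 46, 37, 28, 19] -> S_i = 55 + -9*i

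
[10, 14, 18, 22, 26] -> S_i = 10 + 4*i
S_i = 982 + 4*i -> [982, 986, 990, 994, 998]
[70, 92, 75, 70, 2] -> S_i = Random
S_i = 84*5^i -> [84, 420, 2100, 10500, 52500]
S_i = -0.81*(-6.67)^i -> [-0.81, 5.4, -36.04, 240.36, -1603.2]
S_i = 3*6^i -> [3, 18, 108, 648, 3888]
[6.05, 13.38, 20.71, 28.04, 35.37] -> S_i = 6.05 + 7.33*i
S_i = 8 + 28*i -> [8, 36, 64, 92, 120]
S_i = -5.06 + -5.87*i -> [-5.06, -10.93, -16.8, -22.67, -28.54]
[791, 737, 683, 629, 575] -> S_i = 791 + -54*i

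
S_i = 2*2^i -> [2, 4, 8, 16, 32]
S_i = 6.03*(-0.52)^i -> [6.03, -3.14, 1.63, -0.85, 0.44]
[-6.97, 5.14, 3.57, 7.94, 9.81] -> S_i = Random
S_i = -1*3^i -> [-1, -3, -9, -27, -81]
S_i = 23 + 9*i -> [23, 32, 41, 50, 59]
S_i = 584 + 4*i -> [584, 588, 592, 596, 600]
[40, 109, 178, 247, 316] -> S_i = 40 + 69*i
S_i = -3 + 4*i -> [-3, 1, 5, 9, 13]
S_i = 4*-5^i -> [4, -20, 100, -500, 2500]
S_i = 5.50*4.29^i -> [5.5, 23.6, 101.22, 434.24, 1862.91]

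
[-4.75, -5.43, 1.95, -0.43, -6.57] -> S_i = Random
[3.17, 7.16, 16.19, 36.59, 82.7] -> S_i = 3.17*2.26^i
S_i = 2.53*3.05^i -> [2.53, 7.72, 23.54, 71.78, 218.94]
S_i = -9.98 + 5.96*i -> [-9.98, -4.02, 1.94, 7.9, 13.86]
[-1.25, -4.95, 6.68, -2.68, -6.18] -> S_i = Random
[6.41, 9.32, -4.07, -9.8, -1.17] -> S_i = Random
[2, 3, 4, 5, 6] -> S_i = 2 + 1*i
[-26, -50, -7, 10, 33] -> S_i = Random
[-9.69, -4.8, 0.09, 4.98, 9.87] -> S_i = -9.69 + 4.89*i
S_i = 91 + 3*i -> [91, 94, 97, 100, 103]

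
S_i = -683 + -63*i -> [-683, -746, -809, -872, -935]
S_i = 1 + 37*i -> [1, 38, 75, 112, 149]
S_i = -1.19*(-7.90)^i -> [-1.19, 9.4, -74.27, 586.72, -4635.06]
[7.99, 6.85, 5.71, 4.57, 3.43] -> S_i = 7.99 + -1.14*i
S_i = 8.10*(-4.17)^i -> [8.1, -33.78, 140.85, -587.34, 2449.23]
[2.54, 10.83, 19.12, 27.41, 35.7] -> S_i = 2.54 + 8.29*i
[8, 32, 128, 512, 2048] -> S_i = 8*4^i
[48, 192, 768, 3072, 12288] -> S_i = 48*4^i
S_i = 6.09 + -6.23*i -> [6.09, -0.14, -6.37, -12.6, -18.83]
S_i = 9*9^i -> [9, 81, 729, 6561, 59049]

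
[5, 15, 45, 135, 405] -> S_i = 5*3^i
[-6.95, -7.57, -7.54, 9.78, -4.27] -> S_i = Random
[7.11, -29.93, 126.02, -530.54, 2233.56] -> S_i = 7.11*(-4.21)^i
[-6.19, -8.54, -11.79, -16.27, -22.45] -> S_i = -6.19*1.38^i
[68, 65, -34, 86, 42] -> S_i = Random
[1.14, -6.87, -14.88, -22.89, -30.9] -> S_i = 1.14 + -8.01*i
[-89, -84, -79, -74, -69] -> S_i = -89 + 5*i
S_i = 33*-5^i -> [33, -165, 825, -4125, 20625]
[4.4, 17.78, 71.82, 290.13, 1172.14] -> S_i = 4.40*4.04^i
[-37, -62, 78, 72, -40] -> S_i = Random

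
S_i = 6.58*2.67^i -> [6.58, 17.57, 46.91, 125.24, 334.4]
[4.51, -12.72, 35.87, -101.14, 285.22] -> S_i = 4.51*(-2.82)^i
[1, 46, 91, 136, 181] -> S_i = 1 + 45*i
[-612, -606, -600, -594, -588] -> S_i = -612 + 6*i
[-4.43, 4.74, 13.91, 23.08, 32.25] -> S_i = -4.43 + 9.17*i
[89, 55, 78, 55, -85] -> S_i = Random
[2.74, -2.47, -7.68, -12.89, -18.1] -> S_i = 2.74 + -5.21*i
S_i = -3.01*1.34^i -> [-3.01, -4.03, -5.4, -7.24, -9.7]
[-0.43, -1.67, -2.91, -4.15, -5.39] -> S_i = -0.43 + -1.24*i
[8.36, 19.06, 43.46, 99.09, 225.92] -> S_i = 8.36*2.28^i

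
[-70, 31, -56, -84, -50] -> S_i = Random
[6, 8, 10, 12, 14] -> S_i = 6 + 2*i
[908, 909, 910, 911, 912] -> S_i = 908 + 1*i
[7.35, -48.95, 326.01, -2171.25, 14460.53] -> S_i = 7.35*(-6.66)^i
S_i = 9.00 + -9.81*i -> [9.0, -0.81, -10.62, -20.43, -30.24]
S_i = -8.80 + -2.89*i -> [-8.8, -11.69, -14.58, -17.47, -20.36]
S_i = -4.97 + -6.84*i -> [-4.97, -11.81, -18.65, -25.49, -32.33]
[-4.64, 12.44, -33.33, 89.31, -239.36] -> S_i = -4.64*(-2.68)^i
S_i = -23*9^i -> [-23, -207, -1863, -16767, -150903]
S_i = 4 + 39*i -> [4, 43, 82, 121, 160]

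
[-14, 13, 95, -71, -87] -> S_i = Random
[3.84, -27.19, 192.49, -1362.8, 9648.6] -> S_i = 3.84*(-7.08)^i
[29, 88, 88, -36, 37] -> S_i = Random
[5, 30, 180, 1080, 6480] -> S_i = 5*6^i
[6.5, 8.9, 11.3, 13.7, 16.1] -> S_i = 6.50 + 2.40*i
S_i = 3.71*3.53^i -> [3.71, 13.1, 46.23, 163.19, 576.07]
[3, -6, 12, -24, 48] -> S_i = 3*-2^i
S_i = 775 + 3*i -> [775, 778, 781, 784, 787]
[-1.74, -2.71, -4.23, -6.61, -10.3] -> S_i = -1.74*1.56^i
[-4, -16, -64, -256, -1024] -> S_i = -4*4^i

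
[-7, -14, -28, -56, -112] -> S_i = -7*2^i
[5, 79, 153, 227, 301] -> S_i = 5 + 74*i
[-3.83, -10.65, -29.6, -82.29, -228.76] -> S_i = -3.83*2.78^i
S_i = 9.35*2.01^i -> [9.35, 18.79, 37.77, 75.93, 152.61]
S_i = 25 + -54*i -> [25, -29, -83, -137, -191]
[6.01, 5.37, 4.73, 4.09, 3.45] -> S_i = 6.01 + -0.64*i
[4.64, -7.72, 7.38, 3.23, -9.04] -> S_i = Random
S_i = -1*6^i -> [-1, -6, -36, -216, -1296]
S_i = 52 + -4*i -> [52, 48, 44, 40, 36]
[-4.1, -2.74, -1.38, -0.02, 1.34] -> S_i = -4.10 + 1.36*i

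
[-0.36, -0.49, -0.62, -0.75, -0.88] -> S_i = -0.36 + -0.13*i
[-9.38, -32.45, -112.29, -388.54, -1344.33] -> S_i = -9.38*3.46^i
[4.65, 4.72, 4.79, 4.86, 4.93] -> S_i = 4.65 + 0.07*i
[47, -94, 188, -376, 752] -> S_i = 47*-2^i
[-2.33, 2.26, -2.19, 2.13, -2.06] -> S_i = -2.33*(-0.97)^i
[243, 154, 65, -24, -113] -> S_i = 243 + -89*i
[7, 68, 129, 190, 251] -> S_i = 7 + 61*i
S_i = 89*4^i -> [89, 356, 1424, 5696, 22784]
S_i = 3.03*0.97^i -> [3.03, 2.94, 2.85, 2.77, 2.68]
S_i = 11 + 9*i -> [11, 20, 29, 38, 47]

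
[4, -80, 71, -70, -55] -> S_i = Random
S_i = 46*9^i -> [46, 414, 3726, 33534, 301806]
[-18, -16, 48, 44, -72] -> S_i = Random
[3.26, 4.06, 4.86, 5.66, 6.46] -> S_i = 3.26 + 0.80*i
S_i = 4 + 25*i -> [4, 29, 54, 79, 104]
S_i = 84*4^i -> [84, 336, 1344, 5376, 21504]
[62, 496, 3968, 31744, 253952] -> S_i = 62*8^i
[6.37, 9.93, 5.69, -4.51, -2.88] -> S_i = Random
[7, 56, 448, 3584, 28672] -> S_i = 7*8^i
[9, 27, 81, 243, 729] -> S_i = 9*3^i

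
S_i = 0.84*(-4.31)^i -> [0.84, -3.62, 15.6, -67.25, 289.86]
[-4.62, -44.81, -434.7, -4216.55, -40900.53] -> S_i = -4.62*9.70^i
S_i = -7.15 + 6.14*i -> [-7.15, -1.01, 5.13, 11.27, 17.41]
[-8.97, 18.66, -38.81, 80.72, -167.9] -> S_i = -8.97*(-2.08)^i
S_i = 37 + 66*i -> [37, 103, 169, 235, 301]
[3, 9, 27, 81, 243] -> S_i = 3*3^i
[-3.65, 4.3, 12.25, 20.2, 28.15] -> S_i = -3.65 + 7.95*i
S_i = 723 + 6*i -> [723, 729, 735, 741, 747]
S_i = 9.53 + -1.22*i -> [9.53, 8.31, 7.09, 5.87, 4.65]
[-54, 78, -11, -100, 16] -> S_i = Random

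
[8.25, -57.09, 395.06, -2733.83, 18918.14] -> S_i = 8.25*(-6.92)^i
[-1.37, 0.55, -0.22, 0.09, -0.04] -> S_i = -1.37*(-0.40)^i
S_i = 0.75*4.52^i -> [0.75, 3.39, 15.32, 69.26, 313.05]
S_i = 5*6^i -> [5, 30, 180, 1080, 6480]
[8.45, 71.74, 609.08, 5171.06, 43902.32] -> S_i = 8.45*8.49^i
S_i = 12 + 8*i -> [12, 20, 28, 36, 44]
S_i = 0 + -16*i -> [0, -16, -32, -48, -64]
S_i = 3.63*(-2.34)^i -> [3.63, -8.49, 19.88, -46.51, 108.84]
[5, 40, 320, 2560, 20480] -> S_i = 5*8^i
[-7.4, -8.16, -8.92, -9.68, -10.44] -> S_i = -7.40 + -0.76*i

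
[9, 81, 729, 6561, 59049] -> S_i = 9*9^i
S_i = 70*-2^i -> [70, -140, 280, -560, 1120]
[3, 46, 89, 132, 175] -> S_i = 3 + 43*i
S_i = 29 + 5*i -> [29, 34, 39, 44, 49]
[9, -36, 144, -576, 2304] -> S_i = 9*-4^i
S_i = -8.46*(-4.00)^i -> [-8.46, 33.84, -135.36, 541.44, -2165.76]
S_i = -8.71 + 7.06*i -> [-8.71, -1.65, 5.41, 12.47, 19.53]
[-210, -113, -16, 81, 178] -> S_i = -210 + 97*i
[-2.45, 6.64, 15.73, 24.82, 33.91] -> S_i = -2.45 + 9.09*i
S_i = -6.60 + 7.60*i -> [-6.6, 1.0, 8.6, 16.2, 23.8]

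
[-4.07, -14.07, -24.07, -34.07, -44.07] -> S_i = -4.07 + -10.00*i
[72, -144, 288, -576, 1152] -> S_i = 72*-2^i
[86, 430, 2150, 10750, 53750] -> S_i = 86*5^i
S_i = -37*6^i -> [-37, -222, -1332, -7992, -47952]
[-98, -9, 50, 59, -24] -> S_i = Random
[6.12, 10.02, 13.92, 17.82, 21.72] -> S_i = 6.12 + 3.90*i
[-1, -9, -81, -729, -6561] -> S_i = -1*9^i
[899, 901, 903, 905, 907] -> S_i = 899 + 2*i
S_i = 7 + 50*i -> [7, 57, 107, 157, 207]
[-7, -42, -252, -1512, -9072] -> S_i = -7*6^i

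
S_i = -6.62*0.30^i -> [-6.62, -1.99, -0.6, -0.18, -0.05]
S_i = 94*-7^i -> [94, -658, 4606, -32242, 225694]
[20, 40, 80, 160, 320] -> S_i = 20*2^i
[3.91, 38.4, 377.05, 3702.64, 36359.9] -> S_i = 3.91*9.82^i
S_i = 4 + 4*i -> [4, 8, 12, 16, 20]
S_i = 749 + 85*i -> [749, 834, 919, 1004, 1089]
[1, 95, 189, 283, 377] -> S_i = 1 + 94*i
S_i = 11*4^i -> [11, 44, 176, 704, 2816]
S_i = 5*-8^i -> [5, -40, 320, -2560, 20480]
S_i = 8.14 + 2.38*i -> [8.14, 10.52, 12.9, 15.28, 17.66]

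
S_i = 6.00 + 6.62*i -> [6.0, 12.62, 19.24, 25.86, 32.48]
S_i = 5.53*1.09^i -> [5.53, 6.03, 6.57, 7.16, 7.81]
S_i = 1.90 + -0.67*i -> [1.9, 1.23, 0.56, -0.11, -0.78]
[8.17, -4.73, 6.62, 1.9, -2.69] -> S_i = Random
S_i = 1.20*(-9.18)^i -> [1.2, -11.02, 101.13, -928.34, 8522.2]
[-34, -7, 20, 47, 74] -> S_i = -34 + 27*i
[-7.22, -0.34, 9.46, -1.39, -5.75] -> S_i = Random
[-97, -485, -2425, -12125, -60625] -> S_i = -97*5^i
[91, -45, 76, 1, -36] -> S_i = Random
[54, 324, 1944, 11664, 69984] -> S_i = 54*6^i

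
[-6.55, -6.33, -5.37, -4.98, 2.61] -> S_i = Random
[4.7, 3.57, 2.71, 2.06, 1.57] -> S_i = 4.70*0.76^i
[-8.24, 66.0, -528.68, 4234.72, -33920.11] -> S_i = -8.24*(-8.01)^i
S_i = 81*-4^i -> [81, -324, 1296, -5184, 20736]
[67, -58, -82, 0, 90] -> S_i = Random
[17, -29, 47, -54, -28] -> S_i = Random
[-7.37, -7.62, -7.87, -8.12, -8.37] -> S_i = -7.37 + -0.25*i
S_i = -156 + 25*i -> [-156, -131, -106, -81, -56]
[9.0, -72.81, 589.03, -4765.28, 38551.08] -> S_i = 9.00*(-8.09)^i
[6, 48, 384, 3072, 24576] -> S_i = 6*8^i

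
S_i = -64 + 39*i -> [-64, -25, 14, 53, 92]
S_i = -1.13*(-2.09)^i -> [-1.13, 2.36, -4.94, 10.32, -21.56]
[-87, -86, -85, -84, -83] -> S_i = -87 + 1*i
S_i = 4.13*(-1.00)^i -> [4.13, -4.13, 4.13, -4.13, 4.13]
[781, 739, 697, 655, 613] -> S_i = 781 + -42*i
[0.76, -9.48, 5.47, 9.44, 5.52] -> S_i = Random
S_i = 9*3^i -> [9, 27, 81, 243, 729]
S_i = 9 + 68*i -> [9, 77, 145, 213, 281]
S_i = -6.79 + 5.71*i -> [-6.79, -1.08, 4.63, 10.34, 16.05]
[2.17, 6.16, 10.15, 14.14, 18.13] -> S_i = 2.17 + 3.99*i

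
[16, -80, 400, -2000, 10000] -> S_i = 16*-5^i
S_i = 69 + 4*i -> [69, 73, 77, 81, 85]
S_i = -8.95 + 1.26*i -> [-8.95, -7.69, -6.43, -5.17, -3.91]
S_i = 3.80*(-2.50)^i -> [3.8, -9.5, 23.75, -59.38, 148.44]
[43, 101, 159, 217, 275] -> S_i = 43 + 58*i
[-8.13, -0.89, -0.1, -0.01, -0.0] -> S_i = -8.13*0.11^i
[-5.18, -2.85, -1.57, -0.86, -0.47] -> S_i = -5.18*0.55^i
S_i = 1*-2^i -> [1, -2, 4, -8, 16]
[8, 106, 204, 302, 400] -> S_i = 8 + 98*i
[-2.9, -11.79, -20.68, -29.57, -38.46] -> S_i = -2.90 + -8.89*i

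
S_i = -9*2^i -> [-9, -18, -36, -72, -144]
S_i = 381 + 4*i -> [381, 385, 389, 393, 397]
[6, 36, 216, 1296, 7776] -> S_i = 6*6^i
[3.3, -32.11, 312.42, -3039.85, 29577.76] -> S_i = 3.30*(-9.73)^i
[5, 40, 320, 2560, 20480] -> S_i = 5*8^i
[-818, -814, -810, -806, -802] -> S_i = -818 + 4*i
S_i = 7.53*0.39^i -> [7.53, 2.94, 1.15, 0.45, 0.17]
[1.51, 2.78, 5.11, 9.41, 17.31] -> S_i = 1.51*1.84^i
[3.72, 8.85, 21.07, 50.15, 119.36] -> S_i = 3.72*2.38^i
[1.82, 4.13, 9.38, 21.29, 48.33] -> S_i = 1.82*2.27^i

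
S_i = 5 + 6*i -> [5, 11, 17, 23, 29]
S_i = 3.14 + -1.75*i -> [3.14, 1.39, -0.36, -2.11, -3.86]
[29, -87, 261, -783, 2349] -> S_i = 29*-3^i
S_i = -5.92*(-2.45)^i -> [-5.92, 14.5, -35.53, 87.06, -213.3]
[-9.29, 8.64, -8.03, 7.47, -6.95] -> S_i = -9.29*(-0.93)^i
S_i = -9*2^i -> [-9, -18, -36, -72, -144]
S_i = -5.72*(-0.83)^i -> [-5.72, 4.75, -3.94, 3.27, -2.71]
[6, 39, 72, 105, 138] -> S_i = 6 + 33*i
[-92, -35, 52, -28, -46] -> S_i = Random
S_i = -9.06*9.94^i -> [-9.06, -90.06, -895.16, -8897.9, -88445.09]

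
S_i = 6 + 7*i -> [6, 13, 20, 27, 34]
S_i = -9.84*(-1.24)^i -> [-9.84, 12.2, -15.13, 18.76, -23.26]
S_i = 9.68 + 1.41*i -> [9.68, 11.09, 12.5, 13.91, 15.32]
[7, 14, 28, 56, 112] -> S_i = 7*2^i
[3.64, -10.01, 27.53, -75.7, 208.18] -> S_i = 3.64*(-2.75)^i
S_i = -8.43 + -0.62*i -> [-8.43, -9.05, -9.67, -10.29, -10.91]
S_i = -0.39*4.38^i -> [-0.39, -1.71, -7.48, -32.77, -143.54]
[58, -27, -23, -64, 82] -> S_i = Random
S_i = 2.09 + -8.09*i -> [2.09, -6.0, -14.09, -22.18, -30.27]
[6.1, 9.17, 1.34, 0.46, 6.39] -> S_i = Random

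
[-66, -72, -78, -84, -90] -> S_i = -66 + -6*i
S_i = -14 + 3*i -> [-14, -11, -8, -5, -2]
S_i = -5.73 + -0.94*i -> [-5.73, -6.67, -7.61, -8.55, -9.49]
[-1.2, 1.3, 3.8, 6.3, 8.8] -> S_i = -1.20 + 2.50*i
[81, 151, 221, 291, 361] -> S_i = 81 + 70*i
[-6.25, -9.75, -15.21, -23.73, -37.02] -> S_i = -6.25*1.56^i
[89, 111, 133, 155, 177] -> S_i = 89 + 22*i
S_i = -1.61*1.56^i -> [-1.61, -2.51, -3.92, -6.11, -9.54]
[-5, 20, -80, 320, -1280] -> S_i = -5*-4^i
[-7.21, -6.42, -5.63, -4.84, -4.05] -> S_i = -7.21 + 0.79*i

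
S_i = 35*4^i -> [35, 140, 560, 2240, 8960]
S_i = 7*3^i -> [7, 21, 63, 189, 567]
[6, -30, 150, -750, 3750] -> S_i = 6*-5^i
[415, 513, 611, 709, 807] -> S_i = 415 + 98*i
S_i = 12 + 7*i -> [12, 19, 26, 33, 40]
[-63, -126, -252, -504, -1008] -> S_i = -63*2^i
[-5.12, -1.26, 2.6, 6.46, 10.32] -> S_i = -5.12 + 3.86*i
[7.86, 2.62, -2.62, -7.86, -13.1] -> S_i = 7.86 + -5.24*i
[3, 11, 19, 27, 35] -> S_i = 3 + 8*i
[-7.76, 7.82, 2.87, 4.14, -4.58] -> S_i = Random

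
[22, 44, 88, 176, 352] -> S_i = 22*2^i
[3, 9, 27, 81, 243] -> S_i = 3*3^i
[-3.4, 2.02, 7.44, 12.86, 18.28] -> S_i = -3.40 + 5.42*i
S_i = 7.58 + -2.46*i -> [7.58, 5.12, 2.66, 0.2, -2.26]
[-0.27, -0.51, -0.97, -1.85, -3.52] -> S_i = -0.27*1.90^i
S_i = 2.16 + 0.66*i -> [2.16, 2.82, 3.48, 4.14, 4.8]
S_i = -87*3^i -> [-87, -261, -783, -2349, -7047]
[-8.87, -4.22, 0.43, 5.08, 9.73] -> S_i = -8.87 + 4.65*i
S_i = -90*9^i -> [-90, -810, -7290, -65610, -590490]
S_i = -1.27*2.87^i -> [-1.27, -3.64, -10.46, -30.02, -86.17]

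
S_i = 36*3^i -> [36, 108, 324, 972, 2916]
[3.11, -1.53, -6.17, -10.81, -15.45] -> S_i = 3.11 + -4.64*i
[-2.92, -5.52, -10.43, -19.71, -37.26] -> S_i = -2.92*1.89^i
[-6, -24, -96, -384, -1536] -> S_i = -6*4^i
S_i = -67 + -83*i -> [-67, -150, -233, -316, -399]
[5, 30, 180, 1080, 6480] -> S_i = 5*6^i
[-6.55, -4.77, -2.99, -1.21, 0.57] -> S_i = -6.55 + 1.78*i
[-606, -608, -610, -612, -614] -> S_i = -606 + -2*i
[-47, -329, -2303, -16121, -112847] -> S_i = -47*7^i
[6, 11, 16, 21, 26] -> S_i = 6 + 5*i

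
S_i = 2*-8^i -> [2, -16, 128, -1024, 8192]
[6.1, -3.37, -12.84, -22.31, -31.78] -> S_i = 6.10 + -9.47*i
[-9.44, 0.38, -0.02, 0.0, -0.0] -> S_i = -9.44*(-0.04)^i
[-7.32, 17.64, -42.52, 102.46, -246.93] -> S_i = -7.32*(-2.41)^i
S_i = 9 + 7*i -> [9, 16, 23, 30, 37]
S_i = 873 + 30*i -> [873, 903, 933, 963, 993]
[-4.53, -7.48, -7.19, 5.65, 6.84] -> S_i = Random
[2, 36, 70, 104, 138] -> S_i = 2 + 34*i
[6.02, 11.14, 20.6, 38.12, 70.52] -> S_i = 6.02*1.85^i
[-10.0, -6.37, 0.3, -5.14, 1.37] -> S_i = Random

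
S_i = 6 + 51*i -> [6, 57, 108, 159, 210]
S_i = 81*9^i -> [81, 729, 6561, 59049, 531441]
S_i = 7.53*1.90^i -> [7.53, 14.31, 27.18, 51.65, 98.13]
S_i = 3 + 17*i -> [3, 20, 37, 54, 71]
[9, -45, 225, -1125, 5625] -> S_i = 9*-5^i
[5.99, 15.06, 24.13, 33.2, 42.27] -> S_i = 5.99 + 9.07*i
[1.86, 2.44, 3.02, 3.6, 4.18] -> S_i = 1.86 + 0.58*i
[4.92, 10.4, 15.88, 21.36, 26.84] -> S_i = 4.92 + 5.48*i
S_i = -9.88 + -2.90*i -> [-9.88, -12.78, -15.68, -18.58, -21.48]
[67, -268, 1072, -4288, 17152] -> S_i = 67*-4^i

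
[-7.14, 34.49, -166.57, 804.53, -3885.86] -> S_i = -7.14*(-4.83)^i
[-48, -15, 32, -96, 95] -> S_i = Random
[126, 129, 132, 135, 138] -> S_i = 126 + 3*i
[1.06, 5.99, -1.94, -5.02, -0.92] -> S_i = Random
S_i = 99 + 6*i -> [99, 105, 111, 117, 123]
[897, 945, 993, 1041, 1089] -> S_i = 897 + 48*i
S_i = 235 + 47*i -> [235, 282, 329, 376, 423]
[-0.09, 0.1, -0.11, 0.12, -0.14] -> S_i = -0.09*(-1.11)^i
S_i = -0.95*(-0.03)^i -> [-0.95, 0.03, -0.0, 0.0, -0.0]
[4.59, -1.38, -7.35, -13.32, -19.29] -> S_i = 4.59 + -5.97*i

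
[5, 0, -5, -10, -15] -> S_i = 5 + -5*i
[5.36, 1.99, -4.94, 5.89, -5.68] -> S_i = Random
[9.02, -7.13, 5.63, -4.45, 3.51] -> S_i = 9.02*(-0.79)^i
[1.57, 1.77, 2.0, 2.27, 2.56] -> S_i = 1.57*1.13^i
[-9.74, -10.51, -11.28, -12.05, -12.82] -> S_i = -9.74 + -0.77*i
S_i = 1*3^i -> [1, 3, 9, 27, 81]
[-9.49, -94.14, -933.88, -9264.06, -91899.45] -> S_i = -9.49*9.92^i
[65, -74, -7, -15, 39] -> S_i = Random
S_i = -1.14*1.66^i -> [-1.14, -1.89, -3.14, -5.21, -8.66]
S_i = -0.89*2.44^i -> [-0.89, -2.17, -5.3, -12.93, -31.55]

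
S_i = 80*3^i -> [80, 240, 720, 2160, 6480]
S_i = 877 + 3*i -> [877, 880, 883, 886, 889]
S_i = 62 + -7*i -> [62, 55, 48, 41, 34]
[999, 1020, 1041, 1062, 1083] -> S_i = 999 + 21*i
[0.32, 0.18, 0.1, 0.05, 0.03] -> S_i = 0.32*0.55^i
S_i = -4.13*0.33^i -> [-4.13, -1.36, -0.45, -0.15, -0.05]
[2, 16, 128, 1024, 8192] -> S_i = 2*8^i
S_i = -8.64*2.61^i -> [-8.64, -22.55, -58.86, -153.62, -400.94]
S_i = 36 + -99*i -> [36, -63, -162, -261, -360]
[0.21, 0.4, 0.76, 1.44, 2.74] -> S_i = 0.21*1.90^i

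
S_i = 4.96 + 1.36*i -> [4.96, 6.32, 7.68, 9.04, 10.4]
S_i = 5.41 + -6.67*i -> [5.41, -1.26, -7.93, -14.6, -21.27]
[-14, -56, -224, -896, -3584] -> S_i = -14*4^i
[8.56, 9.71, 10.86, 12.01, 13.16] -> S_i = 8.56 + 1.15*i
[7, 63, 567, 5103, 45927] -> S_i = 7*9^i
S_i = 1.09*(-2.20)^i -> [1.09, -2.4, 5.28, -11.61, 25.53]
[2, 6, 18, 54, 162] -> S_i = 2*3^i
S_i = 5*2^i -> [5, 10, 20, 40, 80]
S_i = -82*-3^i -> [-82, 246, -738, 2214, -6642]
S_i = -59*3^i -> [-59, -177, -531, -1593, -4779]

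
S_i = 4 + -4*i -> [4, 0, -4, -8, -12]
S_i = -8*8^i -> [-8, -64, -512, -4096, -32768]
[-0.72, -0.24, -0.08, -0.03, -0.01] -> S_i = -0.72*0.34^i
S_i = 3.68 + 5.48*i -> [3.68, 9.16, 14.64, 20.12, 25.6]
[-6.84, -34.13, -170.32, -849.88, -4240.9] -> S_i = -6.84*4.99^i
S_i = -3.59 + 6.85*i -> [-3.59, 3.26, 10.11, 16.96, 23.81]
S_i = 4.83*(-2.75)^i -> [4.83, -13.28, 36.53, -100.45, 276.23]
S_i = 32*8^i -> [32, 256, 2048, 16384, 131072]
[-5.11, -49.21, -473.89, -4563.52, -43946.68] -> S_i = -5.11*9.63^i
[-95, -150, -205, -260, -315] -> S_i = -95 + -55*i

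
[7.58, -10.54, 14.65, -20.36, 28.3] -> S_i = 7.58*(-1.39)^i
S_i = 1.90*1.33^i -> [1.9, 2.53, 3.36, 4.47, 5.95]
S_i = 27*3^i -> [27, 81, 243, 729, 2187]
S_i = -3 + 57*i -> [-3, 54, 111, 168, 225]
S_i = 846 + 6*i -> [846, 852, 858, 864, 870]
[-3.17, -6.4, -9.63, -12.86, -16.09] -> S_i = -3.17 + -3.23*i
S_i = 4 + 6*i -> [4, 10, 16, 22, 28]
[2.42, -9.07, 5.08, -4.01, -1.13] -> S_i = Random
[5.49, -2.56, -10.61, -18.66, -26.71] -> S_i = 5.49 + -8.05*i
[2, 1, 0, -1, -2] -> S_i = 2 + -1*i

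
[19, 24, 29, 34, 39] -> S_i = 19 + 5*i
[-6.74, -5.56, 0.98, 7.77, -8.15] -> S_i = Random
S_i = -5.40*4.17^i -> [-5.4, -22.52, -93.9, -391.56, -1632.82]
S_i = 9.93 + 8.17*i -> [9.93, 18.1, 26.27, 34.44, 42.61]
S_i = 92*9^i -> [92, 828, 7452, 67068, 603612]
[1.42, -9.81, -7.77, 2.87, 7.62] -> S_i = Random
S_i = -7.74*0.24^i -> [-7.74, -1.86, -0.45, -0.11, -0.03]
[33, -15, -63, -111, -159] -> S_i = 33 + -48*i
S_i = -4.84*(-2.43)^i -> [-4.84, 11.76, -28.58, 69.45, -168.76]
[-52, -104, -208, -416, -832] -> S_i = -52*2^i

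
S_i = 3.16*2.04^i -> [3.16, 6.45, 13.15, 26.83, 54.73]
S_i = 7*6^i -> [7, 42, 252, 1512, 9072]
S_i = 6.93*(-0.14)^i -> [6.93, -0.97, 0.14, -0.02, 0.0]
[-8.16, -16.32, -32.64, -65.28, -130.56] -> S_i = -8.16*2.00^i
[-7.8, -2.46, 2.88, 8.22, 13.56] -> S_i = -7.80 + 5.34*i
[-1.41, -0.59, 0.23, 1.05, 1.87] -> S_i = -1.41 + 0.82*i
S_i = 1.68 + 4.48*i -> [1.68, 6.16, 10.64, 15.12, 19.6]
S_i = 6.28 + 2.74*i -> [6.28, 9.02, 11.76, 14.5, 17.24]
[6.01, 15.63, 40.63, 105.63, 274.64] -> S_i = 6.01*2.60^i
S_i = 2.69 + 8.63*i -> [2.69, 11.32, 19.95, 28.58, 37.21]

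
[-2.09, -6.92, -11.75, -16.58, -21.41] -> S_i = -2.09 + -4.83*i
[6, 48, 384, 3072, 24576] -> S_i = 6*8^i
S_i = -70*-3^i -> [-70, 210, -630, 1890, -5670]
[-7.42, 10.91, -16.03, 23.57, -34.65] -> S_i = -7.42*(-1.47)^i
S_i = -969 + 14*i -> [-969, -955, -941, -927, -913]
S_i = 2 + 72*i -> [2, 74, 146, 218, 290]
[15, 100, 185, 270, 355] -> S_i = 15 + 85*i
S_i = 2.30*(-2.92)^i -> [2.3, -6.72, 19.61, -57.26, 167.21]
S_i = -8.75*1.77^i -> [-8.75, -15.49, -27.41, -48.52, -85.88]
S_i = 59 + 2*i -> [59, 61, 63, 65, 67]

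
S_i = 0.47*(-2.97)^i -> [0.47, -1.4, 4.15, -12.31, 36.57]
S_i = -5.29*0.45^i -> [-5.29, -2.38, -1.07, -0.48, -0.22]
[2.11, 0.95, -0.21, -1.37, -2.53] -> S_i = 2.11 + -1.16*i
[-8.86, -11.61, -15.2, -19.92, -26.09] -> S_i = -8.86*1.31^i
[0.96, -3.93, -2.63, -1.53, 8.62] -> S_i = Random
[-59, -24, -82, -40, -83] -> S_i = Random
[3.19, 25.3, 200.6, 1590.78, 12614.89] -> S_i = 3.19*7.93^i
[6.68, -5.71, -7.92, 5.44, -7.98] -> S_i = Random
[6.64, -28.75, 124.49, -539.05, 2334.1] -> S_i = 6.64*(-4.33)^i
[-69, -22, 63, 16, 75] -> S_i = Random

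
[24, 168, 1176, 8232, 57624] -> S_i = 24*7^i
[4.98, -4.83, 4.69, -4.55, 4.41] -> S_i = 4.98*(-0.97)^i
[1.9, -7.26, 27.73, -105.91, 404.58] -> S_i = 1.90*(-3.82)^i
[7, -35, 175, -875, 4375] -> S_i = 7*-5^i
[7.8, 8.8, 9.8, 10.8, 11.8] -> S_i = 7.80 + 1.00*i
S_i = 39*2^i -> [39, 78, 156, 312, 624]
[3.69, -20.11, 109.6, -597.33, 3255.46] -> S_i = 3.69*(-5.45)^i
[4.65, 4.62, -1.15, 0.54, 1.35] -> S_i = Random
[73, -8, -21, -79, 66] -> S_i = Random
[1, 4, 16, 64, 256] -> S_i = 1*4^i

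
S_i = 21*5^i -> [21, 105, 525, 2625, 13125]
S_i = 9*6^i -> [9, 54, 324, 1944, 11664]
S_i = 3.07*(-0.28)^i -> [3.07, -0.86, 0.24, -0.07, 0.02]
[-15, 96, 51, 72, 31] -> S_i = Random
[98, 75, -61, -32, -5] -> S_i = Random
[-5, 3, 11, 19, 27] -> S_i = -5 + 8*i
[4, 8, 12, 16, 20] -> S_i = 4 + 4*i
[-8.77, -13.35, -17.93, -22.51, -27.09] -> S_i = -8.77 + -4.58*i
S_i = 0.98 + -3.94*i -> [0.98, -2.96, -6.9, -10.84, -14.78]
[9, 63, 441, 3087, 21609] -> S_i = 9*7^i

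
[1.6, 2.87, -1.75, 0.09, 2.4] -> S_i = Random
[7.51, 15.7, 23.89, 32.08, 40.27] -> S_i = 7.51 + 8.19*i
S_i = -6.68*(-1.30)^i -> [-6.68, 8.68, -11.29, 14.68, -19.08]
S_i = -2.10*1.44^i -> [-2.1, -3.02, -4.35, -6.27, -9.03]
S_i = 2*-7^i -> [2, -14, 98, -686, 4802]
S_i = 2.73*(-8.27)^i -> [2.73, -22.58, 186.71, -1544.11, 12769.82]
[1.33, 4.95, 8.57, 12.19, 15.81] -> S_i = 1.33 + 3.62*i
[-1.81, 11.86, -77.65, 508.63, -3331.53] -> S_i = -1.81*(-6.55)^i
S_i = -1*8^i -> [-1, -8, -64, -512, -4096]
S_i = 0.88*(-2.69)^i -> [0.88, -2.37, 6.37, -17.13, 46.08]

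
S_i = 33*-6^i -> [33, -198, 1188, -7128, 42768]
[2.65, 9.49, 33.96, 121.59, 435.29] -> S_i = 2.65*3.58^i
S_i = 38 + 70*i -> [38, 108, 178, 248, 318]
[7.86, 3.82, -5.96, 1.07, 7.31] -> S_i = Random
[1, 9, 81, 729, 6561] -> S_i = 1*9^i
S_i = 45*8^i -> [45, 360, 2880, 23040, 184320]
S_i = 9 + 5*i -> [9, 14, 19, 24, 29]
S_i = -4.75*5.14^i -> [-4.75, -24.42, -125.49, -645.03, -3315.48]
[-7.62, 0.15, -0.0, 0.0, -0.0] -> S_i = -7.62*(-0.02)^i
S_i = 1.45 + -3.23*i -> [1.45, -1.78, -5.01, -8.24, -11.47]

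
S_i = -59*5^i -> [-59, -295, -1475, -7375, -36875]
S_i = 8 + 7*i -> [8, 15, 22, 29, 36]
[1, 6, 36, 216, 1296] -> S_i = 1*6^i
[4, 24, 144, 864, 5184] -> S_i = 4*6^i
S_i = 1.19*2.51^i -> [1.19, 2.99, 7.5, 18.82, 47.23]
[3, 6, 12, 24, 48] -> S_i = 3*2^i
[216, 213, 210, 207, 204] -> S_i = 216 + -3*i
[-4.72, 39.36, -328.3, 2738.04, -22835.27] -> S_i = -4.72*(-8.34)^i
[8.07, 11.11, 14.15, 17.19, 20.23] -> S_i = 8.07 + 3.04*i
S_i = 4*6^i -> [4, 24, 144, 864, 5184]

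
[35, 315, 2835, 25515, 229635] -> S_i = 35*9^i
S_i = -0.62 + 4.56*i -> [-0.62, 3.94, 8.5, 13.06, 17.62]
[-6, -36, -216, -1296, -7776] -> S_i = -6*6^i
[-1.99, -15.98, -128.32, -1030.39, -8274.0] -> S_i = -1.99*8.03^i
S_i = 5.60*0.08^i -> [5.6, 0.45, 0.04, 0.0, 0.0]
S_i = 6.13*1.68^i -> [6.13, 10.3, 17.3, 29.07, 48.83]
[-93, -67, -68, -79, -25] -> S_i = Random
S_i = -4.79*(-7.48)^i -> [-4.79, 35.83, -268.0, 2004.66, -14994.84]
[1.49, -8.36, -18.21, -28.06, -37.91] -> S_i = 1.49 + -9.85*i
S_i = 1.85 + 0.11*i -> [1.85, 1.96, 2.07, 2.18, 2.29]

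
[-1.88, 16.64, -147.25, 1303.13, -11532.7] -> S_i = -1.88*(-8.85)^i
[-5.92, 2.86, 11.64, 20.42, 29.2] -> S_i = -5.92 + 8.78*i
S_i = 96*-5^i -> [96, -480, 2400, -12000, 60000]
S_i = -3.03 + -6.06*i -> [-3.03, -9.09, -15.15, -21.21, -27.27]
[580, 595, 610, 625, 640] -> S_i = 580 + 15*i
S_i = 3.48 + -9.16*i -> [3.48, -5.68, -14.84, -24.0, -33.16]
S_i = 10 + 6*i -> [10, 16, 22, 28, 34]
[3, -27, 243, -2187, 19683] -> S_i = 3*-9^i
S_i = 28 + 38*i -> [28, 66, 104, 142, 180]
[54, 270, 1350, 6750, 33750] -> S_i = 54*5^i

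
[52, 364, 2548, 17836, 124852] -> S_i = 52*7^i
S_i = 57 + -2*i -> [57, 55, 53, 51, 49]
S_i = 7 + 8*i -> [7, 15, 23, 31, 39]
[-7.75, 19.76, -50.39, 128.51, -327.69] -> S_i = -7.75*(-2.55)^i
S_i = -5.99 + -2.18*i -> [-5.99, -8.17, -10.35, -12.53, -14.71]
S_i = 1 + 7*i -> [1, 8, 15, 22, 29]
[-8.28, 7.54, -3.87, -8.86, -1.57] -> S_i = Random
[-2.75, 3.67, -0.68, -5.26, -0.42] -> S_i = Random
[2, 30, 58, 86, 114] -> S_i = 2 + 28*i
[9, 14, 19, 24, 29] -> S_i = 9 + 5*i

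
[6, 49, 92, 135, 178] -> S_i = 6 + 43*i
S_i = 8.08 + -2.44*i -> [8.08, 5.64, 3.2, 0.76, -1.68]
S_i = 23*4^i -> [23, 92, 368, 1472, 5888]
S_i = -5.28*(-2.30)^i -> [-5.28, 12.14, -27.93, 64.24, -147.76]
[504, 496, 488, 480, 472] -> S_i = 504 + -8*i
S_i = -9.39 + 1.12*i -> [-9.39, -8.27, -7.15, -6.03, -4.91]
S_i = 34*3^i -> [34, 102, 306, 918, 2754]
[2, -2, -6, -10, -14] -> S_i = 2 + -4*i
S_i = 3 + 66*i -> [3, 69, 135, 201, 267]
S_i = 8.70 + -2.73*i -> [8.7, 5.97, 3.24, 0.51, -2.22]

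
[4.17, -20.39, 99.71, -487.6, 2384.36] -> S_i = 4.17*(-4.89)^i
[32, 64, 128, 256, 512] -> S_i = 32*2^i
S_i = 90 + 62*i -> [90, 152, 214, 276, 338]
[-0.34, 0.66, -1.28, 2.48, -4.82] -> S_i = -0.34*(-1.94)^i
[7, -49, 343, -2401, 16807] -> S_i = 7*-7^i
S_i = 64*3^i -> [64, 192, 576, 1728, 5184]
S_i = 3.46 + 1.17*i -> [3.46, 4.63, 5.8, 6.97, 8.14]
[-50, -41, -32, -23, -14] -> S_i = -50 + 9*i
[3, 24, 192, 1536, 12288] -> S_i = 3*8^i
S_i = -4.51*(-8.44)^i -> [-4.51, 38.06, -321.26, 2711.46, -22884.76]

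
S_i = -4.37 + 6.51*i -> [-4.37, 2.14, 8.65, 15.16, 21.67]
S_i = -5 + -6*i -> [-5, -11, -17, -23, -29]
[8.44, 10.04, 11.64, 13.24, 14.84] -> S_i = 8.44 + 1.60*i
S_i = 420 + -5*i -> [420, 415, 410, 405, 400]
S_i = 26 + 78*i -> [26, 104, 182, 260, 338]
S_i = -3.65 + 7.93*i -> [-3.65, 4.28, 12.21, 20.14, 28.07]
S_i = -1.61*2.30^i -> [-1.61, -3.7, -8.52, -19.59, -45.05]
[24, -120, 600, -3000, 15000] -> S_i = 24*-5^i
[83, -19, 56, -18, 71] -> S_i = Random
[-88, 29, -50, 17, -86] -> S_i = Random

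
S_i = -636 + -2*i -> [-636, -638, -640, -642, -644]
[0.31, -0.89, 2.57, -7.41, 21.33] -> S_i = 0.31*(-2.88)^i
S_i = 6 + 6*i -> [6, 12, 18, 24, 30]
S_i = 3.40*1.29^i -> [3.4, 4.39, 5.66, 7.3, 9.42]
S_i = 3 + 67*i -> [3, 70, 137, 204, 271]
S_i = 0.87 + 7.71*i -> [0.87, 8.58, 16.29, 24.0, 31.71]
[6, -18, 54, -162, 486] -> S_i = 6*-3^i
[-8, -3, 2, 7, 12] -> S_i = -8 + 5*i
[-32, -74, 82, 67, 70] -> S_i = Random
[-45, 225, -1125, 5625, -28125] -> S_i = -45*-5^i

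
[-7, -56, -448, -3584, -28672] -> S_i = -7*8^i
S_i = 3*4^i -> [3, 12, 48, 192, 768]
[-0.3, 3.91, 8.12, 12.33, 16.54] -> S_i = -0.30 + 4.21*i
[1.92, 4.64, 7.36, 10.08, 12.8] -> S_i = 1.92 + 2.72*i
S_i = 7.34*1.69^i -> [7.34, 12.4, 20.96, 35.43, 59.87]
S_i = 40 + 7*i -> [40, 47, 54, 61, 68]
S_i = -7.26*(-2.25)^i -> [-7.26, 16.34, -36.75, 82.7, -186.07]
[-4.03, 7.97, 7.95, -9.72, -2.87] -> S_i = Random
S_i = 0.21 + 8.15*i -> [0.21, 8.36, 16.51, 24.66, 32.81]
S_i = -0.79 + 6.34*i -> [-0.79, 5.55, 11.89, 18.23, 24.57]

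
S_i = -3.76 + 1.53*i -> [-3.76, -2.23, -0.7, 0.83, 2.36]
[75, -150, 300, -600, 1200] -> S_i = 75*-2^i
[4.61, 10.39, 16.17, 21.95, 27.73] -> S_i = 4.61 + 5.78*i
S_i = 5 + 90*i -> [5, 95, 185, 275, 365]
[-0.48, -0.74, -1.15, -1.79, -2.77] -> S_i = -0.48*1.55^i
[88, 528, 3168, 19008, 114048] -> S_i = 88*6^i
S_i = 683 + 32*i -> [683, 715, 747, 779, 811]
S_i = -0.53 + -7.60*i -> [-0.53, -8.13, -15.73, -23.33, -30.93]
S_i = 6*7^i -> [6, 42, 294, 2058, 14406]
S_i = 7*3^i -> [7, 21, 63, 189, 567]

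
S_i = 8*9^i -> [8, 72, 648, 5832, 52488]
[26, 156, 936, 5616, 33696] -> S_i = 26*6^i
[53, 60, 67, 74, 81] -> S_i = 53 + 7*i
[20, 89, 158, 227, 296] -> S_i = 20 + 69*i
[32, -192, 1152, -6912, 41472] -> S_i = 32*-6^i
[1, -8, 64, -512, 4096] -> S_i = 1*-8^i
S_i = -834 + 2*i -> [-834, -832, -830, -828, -826]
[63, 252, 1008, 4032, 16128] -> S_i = 63*4^i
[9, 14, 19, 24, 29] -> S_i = 9 + 5*i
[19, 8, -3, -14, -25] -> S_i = 19 + -11*i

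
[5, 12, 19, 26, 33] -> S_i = 5 + 7*i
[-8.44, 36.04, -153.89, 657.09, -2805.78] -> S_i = -8.44*(-4.27)^i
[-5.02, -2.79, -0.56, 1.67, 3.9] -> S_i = -5.02 + 2.23*i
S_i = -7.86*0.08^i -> [-7.86, -0.63, -0.05, -0.0, -0.0]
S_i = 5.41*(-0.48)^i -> [5.41, -2.6, 1.25, -0.6, 0.29]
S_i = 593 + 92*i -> [593, 685, 777, 869, 961]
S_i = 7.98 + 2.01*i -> [7.98, 9.99, 12.0, 14.01, 16.02]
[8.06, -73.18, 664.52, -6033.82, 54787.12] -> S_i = 8.06*(-9.08)^i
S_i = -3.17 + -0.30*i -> [-3.17, -3.47, -3.77, -4.07, -4.37]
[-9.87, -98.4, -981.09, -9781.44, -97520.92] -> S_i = -9.87*9.97^i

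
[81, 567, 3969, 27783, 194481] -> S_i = 81*7^i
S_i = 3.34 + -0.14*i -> [3.34, 3.2, 3.06, 2.92, 2.78]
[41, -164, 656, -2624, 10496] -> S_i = 41*-4^i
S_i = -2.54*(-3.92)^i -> [-2.54, 9.96, -39.03, 153.0, -599.76]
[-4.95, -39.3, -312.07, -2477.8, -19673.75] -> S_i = -4.95*7.94^i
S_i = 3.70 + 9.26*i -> [3.7, 12.96, 22.22, 31.48, 40.74]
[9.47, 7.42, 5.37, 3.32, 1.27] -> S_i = 9.47 + -2.05*i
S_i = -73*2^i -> [-73, -146, -292, -584, -1168]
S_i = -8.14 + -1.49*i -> [-8.14, -9.63, -11.12, -12.61, -14.1]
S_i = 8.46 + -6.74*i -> [8.46, 1.72, -5.02, -11.76, -18.5]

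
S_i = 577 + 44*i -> [577, 621, 665, 709, 753]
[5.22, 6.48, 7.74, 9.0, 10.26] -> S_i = 5.22 + 1.26*i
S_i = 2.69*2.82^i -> [2.69, 7.59, 21.39, 60.33, 170.12]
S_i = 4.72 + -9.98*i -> [4.72, -5.26, -15.24, -25.22, -35.2]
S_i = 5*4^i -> [5, 20, 80, 320, 1280]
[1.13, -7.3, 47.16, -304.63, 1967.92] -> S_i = 1.13*(-6.46)^i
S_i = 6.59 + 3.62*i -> [6.59, 10.21, 13.83, 17.45, 21.07]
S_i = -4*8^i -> [-4, -32, -256, -2048, -16384]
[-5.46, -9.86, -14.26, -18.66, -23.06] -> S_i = -5.46 + -4.40*i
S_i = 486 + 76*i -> [486, 562, 638, 714, 790]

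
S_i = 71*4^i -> [71, 284, 1136, 4544, 18176]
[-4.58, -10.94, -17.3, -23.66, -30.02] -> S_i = -4.58 + -6.36*i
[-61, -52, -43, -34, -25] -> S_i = -61 + 9*i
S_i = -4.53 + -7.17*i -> [-4.53, -11.7, -18.87, -26.04, -33.21]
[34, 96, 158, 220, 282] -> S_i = 34 + 62*i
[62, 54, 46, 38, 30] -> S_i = 62 + -8*i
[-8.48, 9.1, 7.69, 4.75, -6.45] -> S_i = Random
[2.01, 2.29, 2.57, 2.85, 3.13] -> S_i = 2.01 + 0.28*i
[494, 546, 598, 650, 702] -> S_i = 494 + 52*i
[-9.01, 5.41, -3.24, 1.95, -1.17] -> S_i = -9.01*(-0.60)^i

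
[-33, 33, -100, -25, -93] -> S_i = Random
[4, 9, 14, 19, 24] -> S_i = 4 + 5*i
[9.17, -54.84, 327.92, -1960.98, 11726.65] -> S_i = 9.17*(-5.98)^i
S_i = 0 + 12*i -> [0, 12, 24, 36, 48]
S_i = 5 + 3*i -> [5, 8, 11, 14, 17]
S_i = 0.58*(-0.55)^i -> [0.58, -0.32, 0.18, -0.1, 0.05]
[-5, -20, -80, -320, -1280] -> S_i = -5*4^i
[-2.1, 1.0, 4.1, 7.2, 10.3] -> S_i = -2.10 + 3.10*i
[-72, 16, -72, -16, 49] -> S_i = Random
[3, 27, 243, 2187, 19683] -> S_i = 3*9^i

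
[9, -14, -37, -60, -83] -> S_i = 9 + -23*i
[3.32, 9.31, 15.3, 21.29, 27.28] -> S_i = 3.32 + 5.99*i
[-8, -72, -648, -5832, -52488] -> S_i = -8*9^i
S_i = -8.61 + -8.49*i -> [-8.61, -17.1, -25.59, -34.08, -42.57]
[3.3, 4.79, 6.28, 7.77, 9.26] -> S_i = 3.30 + 1.49*i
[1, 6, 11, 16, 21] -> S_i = 1 + 5*i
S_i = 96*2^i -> [96, 192, 384, 768, 1536]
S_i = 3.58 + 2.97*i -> [3.58, 6.55, 9.52, 12.49, 15.46]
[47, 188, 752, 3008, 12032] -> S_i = 47*4^i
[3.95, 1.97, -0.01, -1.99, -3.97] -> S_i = 3.95 + -1.98*i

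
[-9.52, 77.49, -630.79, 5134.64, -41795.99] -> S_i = -9.52*(-8.14)^i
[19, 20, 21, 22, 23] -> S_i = 19 + 1*i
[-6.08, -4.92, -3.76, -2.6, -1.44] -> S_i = -6.08 + 1.16*i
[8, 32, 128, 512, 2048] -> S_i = 8*4^i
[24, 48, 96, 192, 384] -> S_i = 24*2^i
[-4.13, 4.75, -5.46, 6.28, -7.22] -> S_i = -4.13*(-1.15)^i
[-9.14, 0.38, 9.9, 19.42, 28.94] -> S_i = -9.14 + 9.52*i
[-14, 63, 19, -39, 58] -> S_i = Random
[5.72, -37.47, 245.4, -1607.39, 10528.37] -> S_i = 5.72*(-6.55)^i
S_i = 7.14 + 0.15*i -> [7.14, 7.29, 7.44, 7.59, 7.74]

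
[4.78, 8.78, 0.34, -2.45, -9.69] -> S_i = Random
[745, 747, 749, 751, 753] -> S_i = 745 + 2*i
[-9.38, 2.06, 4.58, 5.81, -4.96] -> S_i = Random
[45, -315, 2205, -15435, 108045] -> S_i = 45*-7^i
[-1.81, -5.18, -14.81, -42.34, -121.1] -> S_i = -1.81*2.86^i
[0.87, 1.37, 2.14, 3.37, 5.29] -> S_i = 0.87*1.57^i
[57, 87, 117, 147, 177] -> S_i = 57 + 30*i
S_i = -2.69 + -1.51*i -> [-2.69, -4.2, -5.71, -7.22, -8.73]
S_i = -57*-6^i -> [-57, 342, -2052, 12312, -73872]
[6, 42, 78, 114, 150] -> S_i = 6 + 36*i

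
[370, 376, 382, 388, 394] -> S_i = 370 + 6*i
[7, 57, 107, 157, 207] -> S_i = 7 + 50*i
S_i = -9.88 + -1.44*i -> [-9.88, -11.32, -12.76, -14.2, -15.64]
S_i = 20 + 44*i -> [20, 64, 108, 152, 196]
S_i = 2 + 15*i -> [2, 17, 32, 47, 62]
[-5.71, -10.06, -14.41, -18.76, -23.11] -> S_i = -5.71 + -4.35*i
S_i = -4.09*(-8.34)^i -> [-4.09, 34.11, -284.48, 2372.58, -19787.34]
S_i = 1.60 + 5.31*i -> [1.6, 6.91, 12.22, 17.53, 22.84]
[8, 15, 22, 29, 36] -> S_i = 8 + 7*i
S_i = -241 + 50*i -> [-241, -191, -141, -91, -41]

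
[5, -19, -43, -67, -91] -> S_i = 5 + -24*i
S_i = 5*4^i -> [5, 20, 80, 320, 1280]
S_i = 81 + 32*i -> [81, 113, 145, 177, 209]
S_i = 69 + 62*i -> [69, 131, 193, 255, 317]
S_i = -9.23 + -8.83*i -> [-9.23, -18.06, -26.89, -35.72, -44.55]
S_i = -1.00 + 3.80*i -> [-1.0, 2.8, 6.6, 10.4, 14.2]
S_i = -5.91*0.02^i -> [-5.91, -0.12, -0.0, -0.0, -0.0]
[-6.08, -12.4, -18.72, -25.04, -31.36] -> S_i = -6.08 + -6.32*i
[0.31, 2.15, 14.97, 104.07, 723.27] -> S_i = 0.31*6.95^i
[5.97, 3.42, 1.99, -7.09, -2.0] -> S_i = Random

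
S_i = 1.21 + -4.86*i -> [1.21, -3.65, -8.51, -13.37, -18.23]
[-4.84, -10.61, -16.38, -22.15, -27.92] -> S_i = -4.84 + -5.77*i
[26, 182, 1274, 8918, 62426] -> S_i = 26*7^i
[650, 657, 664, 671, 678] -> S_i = 650 + 7*i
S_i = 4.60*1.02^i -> [4.6, 4.69, 4.79, 4.88, 4.98]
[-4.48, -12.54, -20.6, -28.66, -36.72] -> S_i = -4.48 + -8.06*i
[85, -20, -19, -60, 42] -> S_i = Random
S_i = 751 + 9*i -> [751, 760, 769, 778, 787]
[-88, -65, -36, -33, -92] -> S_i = Random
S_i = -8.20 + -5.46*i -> [-8.2, -13.66, -19.12, -24.58, -30.04]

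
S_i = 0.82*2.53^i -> [0.82, 2.07, 5.25, 13.28, 33.6]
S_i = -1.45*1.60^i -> [-1.45, -2.32, -3.71, -5.94, -9.5]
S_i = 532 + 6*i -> [532, 538, 544, 550, 556]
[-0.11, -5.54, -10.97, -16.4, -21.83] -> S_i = -0.11 + -5.43*i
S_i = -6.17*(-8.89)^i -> [-6.17, 54.85, -487.63, 4335.01, -38538.27]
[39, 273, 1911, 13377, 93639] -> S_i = 39*7^i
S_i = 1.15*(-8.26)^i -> [1.15, -9.5, 78.46, -648.09, 5353.26]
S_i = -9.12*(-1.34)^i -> [-9.12, 12.22, -16.38, 21.94, -29.4]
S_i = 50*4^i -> [50, 200, 800, 3200, 12800]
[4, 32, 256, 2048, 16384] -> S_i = 4*8^i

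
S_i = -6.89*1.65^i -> [-6.89, -11.37, -18.76, -30.95, -51.07]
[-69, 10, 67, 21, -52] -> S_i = Random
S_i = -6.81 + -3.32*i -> [-6.81, -10.13, -13.45, -16.77, -20.09]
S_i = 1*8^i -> [1, 8, 64, 512, 4096]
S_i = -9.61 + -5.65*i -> [-9.61, -15.26, -20.91, -26.56, -32.21]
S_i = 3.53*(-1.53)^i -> [3.53, -5.4, 8.26, -12.64, 19.34]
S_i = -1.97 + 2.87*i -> [-1.97, 0.9, 3.77, 6.64, 9.51]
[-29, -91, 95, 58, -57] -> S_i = Random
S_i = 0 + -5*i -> [0, -5, -10, -15, -20]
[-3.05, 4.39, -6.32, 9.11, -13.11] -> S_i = -3.05*(-1.44)^i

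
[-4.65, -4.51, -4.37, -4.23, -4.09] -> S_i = -4.65 + 0.14*i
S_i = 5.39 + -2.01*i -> [5.39, 3.38, 1.37, -0.64, -2.65]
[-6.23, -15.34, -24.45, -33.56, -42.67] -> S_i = -6.23 + -9.11*i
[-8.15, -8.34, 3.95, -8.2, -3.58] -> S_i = Random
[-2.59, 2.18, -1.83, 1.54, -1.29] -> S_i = -2.59*(-0.84)^i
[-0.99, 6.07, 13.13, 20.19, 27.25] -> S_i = -0.99 + 7.06*i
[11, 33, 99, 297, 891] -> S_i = 11*3^i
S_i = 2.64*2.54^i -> [2.64, 6.71, 17.03, 43.26, 109.89]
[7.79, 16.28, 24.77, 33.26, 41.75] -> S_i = 7.79 + 8.49*i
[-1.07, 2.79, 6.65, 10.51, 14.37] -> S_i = -1.07 + 3.86*i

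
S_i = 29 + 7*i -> [29, 36, 43, 50, 57]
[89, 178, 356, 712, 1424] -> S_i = 89*2^i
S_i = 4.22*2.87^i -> [4.22, 12.11, 34.76, 99.76, 286.31]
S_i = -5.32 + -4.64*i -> [-5.32, -9.96, -14.6, -19.24, -23.88]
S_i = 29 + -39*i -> [29, -10, -49, -88, -127]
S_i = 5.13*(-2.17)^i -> [5.13, -11.13, 24.16, -52.42, 113.75]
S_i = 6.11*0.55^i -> [6.11, 3.36, 1.85, 1.02, 0.56]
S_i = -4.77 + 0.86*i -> [-4.77, -3.91, -3.05, -2.19, -1.33]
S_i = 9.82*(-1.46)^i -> [9.82, -14.34, 20.93, -30.56, 44.62]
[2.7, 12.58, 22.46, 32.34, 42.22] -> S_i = 2.70 + 9.88*i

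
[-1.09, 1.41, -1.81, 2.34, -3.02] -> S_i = -1.09*(-1.29)^i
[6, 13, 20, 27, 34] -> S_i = 6 + 7*i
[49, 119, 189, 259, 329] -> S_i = 49 + 70*i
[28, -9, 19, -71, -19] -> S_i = Random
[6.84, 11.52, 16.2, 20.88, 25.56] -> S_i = 6.84 + 4.68*i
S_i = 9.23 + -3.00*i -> [9.23, 6.23, 3.23, 0.23, -2.77]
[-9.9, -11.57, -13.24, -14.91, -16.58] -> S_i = -9.90 + -1.67*i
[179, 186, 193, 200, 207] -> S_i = 179 + 7*i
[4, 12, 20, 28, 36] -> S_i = 4 + 8*i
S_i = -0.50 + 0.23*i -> [-0.5, -0.27, -0.04, 0.19, 0.42]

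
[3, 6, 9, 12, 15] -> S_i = 3 + 3*i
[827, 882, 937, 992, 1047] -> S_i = 827 + 55*i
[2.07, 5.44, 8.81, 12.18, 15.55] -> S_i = 2.07 + 3.37*i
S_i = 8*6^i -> [8, 48, 288, 1728, 10368]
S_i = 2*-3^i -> [2, -6, 18, -54, 162]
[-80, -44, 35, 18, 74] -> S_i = Random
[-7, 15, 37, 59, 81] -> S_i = -7 + 22*i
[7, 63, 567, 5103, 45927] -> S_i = 7*9^i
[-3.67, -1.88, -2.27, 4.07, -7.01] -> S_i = Random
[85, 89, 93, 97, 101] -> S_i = 85 + 4*i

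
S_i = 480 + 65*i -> [480, 545, 610, 675, 740]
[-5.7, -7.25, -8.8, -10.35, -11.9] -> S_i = -5.70 + -1.55*i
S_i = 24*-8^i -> [24, -192, 1536, -12288, 98304]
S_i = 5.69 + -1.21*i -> [5.69, 4.48, 3.27, 2.06, 0.85]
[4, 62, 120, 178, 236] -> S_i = 4 + 58*i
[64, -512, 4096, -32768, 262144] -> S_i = 64*-8^i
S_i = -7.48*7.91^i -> [-7.48, -59.17, -468.01, -3701.95, -29282.46]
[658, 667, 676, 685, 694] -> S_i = 658 + 9*i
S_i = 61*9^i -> [61, 549, 4941, 44469, 400221]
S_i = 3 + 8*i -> [3, 11, 19, 27, 35]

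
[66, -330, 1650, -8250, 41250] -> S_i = 66*-5^i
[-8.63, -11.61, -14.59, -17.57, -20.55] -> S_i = -8.63 + -2.98*i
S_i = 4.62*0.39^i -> [4.62, 1.8, 0.7, 0.27, 0.11]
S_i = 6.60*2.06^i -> [6.6, 13.6, 28.01, 57.7, 118.85]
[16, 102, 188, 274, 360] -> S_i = 16 + 86*i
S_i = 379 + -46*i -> [379, 333, 287, 241, 195]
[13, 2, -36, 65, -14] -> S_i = Random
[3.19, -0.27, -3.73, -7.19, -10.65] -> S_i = 3.19 + -3.46*i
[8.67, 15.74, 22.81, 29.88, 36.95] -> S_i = 8.67 + 7.07*i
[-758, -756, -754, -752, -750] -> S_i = -758 + 2*i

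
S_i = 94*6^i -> [94, 564, 3384, 20304, 121824]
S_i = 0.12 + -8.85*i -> [0.12, -8.73, -17.58, -26.43, -35.28]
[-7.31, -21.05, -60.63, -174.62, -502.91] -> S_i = -7.31*2.88^i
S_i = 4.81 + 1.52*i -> [4.81, 6.33, 7.85, 9.37, 10.89]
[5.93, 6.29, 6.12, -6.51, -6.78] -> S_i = Random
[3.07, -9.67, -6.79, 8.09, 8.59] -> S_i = Random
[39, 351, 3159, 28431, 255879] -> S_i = 39*9^i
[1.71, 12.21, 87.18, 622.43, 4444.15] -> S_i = 1.71*7.14^i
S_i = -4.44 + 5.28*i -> [-4.44, 0.84, 6.12, 11.4, 16.68]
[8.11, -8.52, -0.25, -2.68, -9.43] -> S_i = Random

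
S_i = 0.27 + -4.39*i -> [0.27, -4.12, -8.51, -12.9, -17.29]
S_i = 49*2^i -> [49, 98, 196, 392, 784]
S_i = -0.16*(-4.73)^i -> [-0.16, 0.76, -3.58, 16.93, -80.09]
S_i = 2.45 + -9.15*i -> [2.45, -6.7, -15.85, -25.0, -34.15]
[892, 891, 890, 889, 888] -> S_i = 892 + -1*i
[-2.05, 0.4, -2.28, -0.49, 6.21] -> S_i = Random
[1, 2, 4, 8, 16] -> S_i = 1*2^i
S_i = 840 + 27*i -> [840, 867, 894, 921, 948]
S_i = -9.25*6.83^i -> [-9.25, -63.18, -431.5, -2947.16, -20129.11]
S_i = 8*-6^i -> [8, -48, 288, -1728, 10368]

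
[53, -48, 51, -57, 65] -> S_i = Random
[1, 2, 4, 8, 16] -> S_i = 1*2^i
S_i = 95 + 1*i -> [95, 96, 97, 98, 99]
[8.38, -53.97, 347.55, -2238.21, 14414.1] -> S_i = 8.38*(-6.44)^i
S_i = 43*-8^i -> [43, -344, 2752, -22016, 176128]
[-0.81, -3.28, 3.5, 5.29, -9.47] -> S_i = Random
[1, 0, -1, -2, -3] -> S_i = 1 + -1*i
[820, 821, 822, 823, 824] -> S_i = 820 + 1*i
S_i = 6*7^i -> [6, 42, 294, 2058, 14406]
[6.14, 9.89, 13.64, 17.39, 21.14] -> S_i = 6.14 + 3.75*i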